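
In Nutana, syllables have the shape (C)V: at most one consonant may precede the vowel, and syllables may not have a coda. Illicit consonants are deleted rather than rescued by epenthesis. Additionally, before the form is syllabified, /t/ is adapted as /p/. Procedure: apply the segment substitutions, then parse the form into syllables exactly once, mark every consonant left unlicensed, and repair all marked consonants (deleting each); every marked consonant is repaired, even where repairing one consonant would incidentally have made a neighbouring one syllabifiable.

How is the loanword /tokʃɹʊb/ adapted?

Substitution: /t/ → /p/, giving /pokʃɹʊb/.
The consonants /k/, /ʃ/, /b/ cannot be parsed into a legal (C)V syllable (no codas are permitted; onsets are limited to one consonant).
Deleting the stranded consonants removes /k/, /ʃ/, /b/.

poɹʊ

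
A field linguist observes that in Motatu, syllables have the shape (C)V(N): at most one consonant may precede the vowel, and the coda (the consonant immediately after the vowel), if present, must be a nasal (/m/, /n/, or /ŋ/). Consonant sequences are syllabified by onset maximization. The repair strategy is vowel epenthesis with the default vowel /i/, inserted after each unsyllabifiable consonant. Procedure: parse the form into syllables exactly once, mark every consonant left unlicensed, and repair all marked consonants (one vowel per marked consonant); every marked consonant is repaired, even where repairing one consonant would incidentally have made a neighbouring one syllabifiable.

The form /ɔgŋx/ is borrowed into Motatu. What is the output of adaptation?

ɔgiŋixi

Syllabifying with onset maximization leaves /g/, /ŋ/, /x/ stranded (only a nasal (/m/, /n/, or /ŋ/) is licensed in coda position; onsets are limited to one consonant).
Each unlicensed consonant becomes the onset of a new syllable: /g/ → /gi/, /ŋ/ → /ŋi/, /x/ → /xi/.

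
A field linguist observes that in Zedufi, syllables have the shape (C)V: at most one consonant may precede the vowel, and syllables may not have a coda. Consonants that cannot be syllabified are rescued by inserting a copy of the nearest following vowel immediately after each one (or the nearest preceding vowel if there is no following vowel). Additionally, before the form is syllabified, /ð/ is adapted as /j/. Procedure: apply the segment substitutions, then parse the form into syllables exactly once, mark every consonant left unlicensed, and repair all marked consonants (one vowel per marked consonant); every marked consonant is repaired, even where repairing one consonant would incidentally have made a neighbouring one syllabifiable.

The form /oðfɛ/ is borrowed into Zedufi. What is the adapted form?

Substitution: /ð/ → /j/, giving /ojfɛ/.
Under (C)V, the unsyllabifiable consonants are /j/ (no codas are permitted; onsets are limited to one consonant).
Each unlicensed consonant becomes the onset of a new syllable: /j/ → /jɛ/.

ojɛfɛ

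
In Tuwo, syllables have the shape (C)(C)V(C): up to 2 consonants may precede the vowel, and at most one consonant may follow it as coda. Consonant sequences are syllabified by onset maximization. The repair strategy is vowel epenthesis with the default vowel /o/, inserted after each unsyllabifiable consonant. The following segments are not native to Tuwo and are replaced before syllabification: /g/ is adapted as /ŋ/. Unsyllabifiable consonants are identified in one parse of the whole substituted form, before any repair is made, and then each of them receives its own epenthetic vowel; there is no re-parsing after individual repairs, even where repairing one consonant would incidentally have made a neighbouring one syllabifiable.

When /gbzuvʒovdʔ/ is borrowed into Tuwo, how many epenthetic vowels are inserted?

After substitution the input is /ŋbzuvʒovdʔ/.
The unsyllabifiable consonants are /ŋ/, /d/, /ʔ/; each receives one epenthetic vowel.

3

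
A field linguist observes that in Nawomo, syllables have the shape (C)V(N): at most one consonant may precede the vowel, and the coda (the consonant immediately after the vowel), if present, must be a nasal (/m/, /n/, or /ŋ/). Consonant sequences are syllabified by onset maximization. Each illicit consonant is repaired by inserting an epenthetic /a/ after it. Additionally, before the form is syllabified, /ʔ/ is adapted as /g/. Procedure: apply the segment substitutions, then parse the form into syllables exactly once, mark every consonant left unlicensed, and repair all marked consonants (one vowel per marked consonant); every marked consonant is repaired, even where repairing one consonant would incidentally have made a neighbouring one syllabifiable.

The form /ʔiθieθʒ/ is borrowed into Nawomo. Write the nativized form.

Substitution: /ʔ/ → /g/, giving /giθieθʒ/.
Syllabifying with onset maximization leaves /θ/, /ʒ/ stranded (only a nasal (/m/, /n/, or /ŋ/) is licensed in coda position; onsets are limited to one consonant).
Epenthesis after each stranded consonant: /θ/ → /θa/, /ʒ/ → /ʒa/.

giθieθaʒa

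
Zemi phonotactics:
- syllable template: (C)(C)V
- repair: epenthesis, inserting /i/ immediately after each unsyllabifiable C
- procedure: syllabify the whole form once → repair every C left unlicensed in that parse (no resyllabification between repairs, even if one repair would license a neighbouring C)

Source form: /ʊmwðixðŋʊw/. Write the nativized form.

The consonants /m/, /x/, /w/ cannot be parsed into a legal (C)(C)V syllable (no codas are permitted; onsets may contain at most 2 consonants).
Each unlicensed consonant becomes the onset of a new syllable: /m/ → /mi/, /x/ → /xi/, /w/ → /wi/.

ʊmiwðixiðŋʊwi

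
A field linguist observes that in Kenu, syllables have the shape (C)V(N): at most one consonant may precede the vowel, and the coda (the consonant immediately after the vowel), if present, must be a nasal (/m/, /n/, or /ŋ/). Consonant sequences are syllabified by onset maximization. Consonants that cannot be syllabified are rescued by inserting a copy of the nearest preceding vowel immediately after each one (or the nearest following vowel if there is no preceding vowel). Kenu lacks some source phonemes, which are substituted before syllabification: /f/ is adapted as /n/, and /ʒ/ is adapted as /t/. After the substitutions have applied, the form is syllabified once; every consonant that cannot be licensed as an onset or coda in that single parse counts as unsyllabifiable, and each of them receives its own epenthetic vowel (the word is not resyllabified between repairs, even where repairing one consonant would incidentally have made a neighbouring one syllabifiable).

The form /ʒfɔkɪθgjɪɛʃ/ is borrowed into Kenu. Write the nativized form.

tɔnɔkɪθɪgɪjɪɛʃɛ

Substitution: /ʒ/ → /t/, /f/ → /n/, giving /tnɔkɪθgjɪɛʃ/.
The consonants /t/, /θ/, /g/, /ʃ/ cannot be parsed into a legal (C)V(N) syllable (only a nasal (/m/, /n/, or /ŋ/) is licensed in coda position; onsets are limited to one consonant).
Epenthesis after each stranded consonant: /t/ → /tɔ/, /θ/ → /θɪ/, /g/ → /gɪ/, /ʃ/ → /ʃɛ/.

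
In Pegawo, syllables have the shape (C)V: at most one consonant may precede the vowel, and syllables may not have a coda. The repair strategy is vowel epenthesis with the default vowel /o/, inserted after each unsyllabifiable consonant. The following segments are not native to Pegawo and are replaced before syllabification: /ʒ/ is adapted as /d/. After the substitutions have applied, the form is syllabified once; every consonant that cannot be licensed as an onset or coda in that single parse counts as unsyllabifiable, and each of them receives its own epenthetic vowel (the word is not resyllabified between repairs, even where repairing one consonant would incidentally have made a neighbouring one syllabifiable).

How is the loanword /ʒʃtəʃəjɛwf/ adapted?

Substitution: /ʒ/ → /d/, giving /dʃtəʃəjɛwf/.
Under (C)V, the unsyllabifiable consonants are /d/, /ʃ/, /w/, /f/ (no codas are permitted; onsets are limited to one consonant).
Inserting the epenthetic vowel yields /d/ → /do/, /ʃ/ → /ʃo/, /w/ → /wo/, /f/ → /fo/.

doʃotəʃəjɛwofo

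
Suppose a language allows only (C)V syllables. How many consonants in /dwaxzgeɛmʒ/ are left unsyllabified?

5

Syllabifying with onset maximization leaves /d/, /x/, /z/, /m/, /ʒ/ stranded (no codas are permitted; onsets are limited to one consonant).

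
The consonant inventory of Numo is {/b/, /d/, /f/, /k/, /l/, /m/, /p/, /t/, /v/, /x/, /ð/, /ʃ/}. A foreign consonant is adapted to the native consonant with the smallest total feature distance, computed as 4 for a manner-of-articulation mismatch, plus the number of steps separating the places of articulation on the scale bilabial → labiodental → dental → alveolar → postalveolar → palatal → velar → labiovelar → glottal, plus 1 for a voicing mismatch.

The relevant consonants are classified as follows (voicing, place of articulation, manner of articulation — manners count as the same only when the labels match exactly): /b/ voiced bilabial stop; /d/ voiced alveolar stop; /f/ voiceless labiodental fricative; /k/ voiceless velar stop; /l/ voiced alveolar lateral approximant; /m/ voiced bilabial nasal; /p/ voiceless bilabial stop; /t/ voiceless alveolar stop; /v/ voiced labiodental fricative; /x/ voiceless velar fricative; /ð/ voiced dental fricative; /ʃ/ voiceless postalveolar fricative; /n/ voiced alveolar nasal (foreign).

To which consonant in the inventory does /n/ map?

/m/ is closest: same manner (nasal), place distance 3 (alveolar→bilabial), same voicing; total 3. Next closest is /d/ at distance 4.

m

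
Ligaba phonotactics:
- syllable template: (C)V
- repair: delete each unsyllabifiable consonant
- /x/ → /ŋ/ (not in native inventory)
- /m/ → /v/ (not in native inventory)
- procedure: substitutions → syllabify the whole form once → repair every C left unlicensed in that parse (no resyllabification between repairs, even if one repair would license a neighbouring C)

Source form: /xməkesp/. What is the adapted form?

vəke

Substitution: /x/ → /ŋ/, /m/ → /v/, giving /ŋvəkesp/.
Syllabifying with onset maximization leaves /ŋ/, /s/, /p/ stranded (no codas are permitted; onsets are limited to one consonant).
Deleting the stranded consonants removes /ŋ/, /s/, /p/.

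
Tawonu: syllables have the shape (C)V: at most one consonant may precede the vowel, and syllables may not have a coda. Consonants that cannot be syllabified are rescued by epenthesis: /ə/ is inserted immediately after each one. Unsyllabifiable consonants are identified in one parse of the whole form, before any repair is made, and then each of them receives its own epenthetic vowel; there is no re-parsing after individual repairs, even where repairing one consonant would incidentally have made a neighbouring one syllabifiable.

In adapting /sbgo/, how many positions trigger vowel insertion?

The unsyllabifiable consonants are /s/, /b/; each receives one epenthetic vowel.

2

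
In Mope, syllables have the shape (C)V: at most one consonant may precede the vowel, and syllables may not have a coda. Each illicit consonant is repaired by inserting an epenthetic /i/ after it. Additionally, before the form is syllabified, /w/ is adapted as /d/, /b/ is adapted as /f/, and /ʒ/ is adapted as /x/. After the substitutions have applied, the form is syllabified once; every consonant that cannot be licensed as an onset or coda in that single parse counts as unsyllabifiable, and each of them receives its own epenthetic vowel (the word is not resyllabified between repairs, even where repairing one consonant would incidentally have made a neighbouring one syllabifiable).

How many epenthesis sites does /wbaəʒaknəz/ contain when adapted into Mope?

3

After substitution the input is /dfaəxaknəz/.
The unsyllabifiable consonants are /d/, /k/, /z/; each receives one epenthetic vowel.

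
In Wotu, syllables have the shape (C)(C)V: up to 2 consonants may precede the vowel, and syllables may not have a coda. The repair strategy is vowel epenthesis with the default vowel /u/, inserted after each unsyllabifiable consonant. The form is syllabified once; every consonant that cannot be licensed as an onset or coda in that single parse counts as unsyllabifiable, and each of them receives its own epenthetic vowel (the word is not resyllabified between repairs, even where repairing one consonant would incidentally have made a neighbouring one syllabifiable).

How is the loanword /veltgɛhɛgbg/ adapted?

velutgɛhɛgubugu

Syllabifying with onset maximization leaves /l/, /g/, /b/, /g/ stranded (no codas are permitted; onsets may contain at most 2 consonants).
Inserting the epenthetic vowel yields /l/ → /lu/, /g/ → /gu/, /b/ → /bu/, /g/ → /gu/.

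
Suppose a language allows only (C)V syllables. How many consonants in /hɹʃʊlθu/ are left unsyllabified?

Under (C)V, the unsyllabifiable consonants are /h/, /ɹ/, /l/ (no codas are permitted; onsets are limited to one consonant).

3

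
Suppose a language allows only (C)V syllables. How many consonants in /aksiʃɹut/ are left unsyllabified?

The consonants /k/, /ʃ/, /t/ cannot be parsed into a legal (C)V syllable (no codas are permitted; onsets are limited to one consonant).

3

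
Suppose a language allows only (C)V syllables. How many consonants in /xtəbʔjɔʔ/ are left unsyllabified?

4

The consonants /x/, /b/, /ʔ/, /ʔ/ cannot be parsed into a legal (C)V syllable (no codas are permitted; onsets are limited to one consonant).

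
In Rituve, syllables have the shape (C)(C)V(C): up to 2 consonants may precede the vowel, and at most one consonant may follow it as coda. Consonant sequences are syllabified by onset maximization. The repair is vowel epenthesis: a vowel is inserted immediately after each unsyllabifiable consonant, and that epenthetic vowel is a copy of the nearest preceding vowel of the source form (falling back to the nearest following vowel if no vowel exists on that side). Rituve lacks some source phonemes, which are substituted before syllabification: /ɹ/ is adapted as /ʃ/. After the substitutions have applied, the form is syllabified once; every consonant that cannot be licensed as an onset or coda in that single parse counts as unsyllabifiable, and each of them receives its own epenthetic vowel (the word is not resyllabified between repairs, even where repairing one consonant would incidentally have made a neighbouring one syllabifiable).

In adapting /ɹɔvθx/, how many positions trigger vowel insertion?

2

After substitution the input is /ʃɔvθx/.
The unsyllabifiable consonants are /θ/, /x/; each receives one epenthetic vowel.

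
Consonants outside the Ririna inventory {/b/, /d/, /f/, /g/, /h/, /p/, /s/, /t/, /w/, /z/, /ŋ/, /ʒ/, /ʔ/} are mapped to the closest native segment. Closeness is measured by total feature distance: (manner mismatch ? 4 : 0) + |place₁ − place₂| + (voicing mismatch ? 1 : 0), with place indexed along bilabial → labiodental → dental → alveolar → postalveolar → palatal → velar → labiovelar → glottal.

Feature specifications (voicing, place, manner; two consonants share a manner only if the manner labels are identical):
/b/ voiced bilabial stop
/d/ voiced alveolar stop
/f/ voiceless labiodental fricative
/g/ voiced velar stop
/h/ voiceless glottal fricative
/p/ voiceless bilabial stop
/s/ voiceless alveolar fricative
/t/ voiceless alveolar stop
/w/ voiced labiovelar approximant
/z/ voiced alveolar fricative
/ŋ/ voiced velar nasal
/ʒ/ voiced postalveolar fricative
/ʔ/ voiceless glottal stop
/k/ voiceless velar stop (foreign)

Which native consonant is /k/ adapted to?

g

/g/ is closest: same manner (stop), place distance 0 (velar→velar), voicing differs (+1); total 1. Next closest is /ʔ/ at distance 2.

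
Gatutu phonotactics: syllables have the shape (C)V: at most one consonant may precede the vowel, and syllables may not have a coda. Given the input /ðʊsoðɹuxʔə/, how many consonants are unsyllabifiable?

The consonants /ð/, /x/ cannot be parsed into a legal (C)V syllable (no codas are permitted; onsets are limited to one consonant).

2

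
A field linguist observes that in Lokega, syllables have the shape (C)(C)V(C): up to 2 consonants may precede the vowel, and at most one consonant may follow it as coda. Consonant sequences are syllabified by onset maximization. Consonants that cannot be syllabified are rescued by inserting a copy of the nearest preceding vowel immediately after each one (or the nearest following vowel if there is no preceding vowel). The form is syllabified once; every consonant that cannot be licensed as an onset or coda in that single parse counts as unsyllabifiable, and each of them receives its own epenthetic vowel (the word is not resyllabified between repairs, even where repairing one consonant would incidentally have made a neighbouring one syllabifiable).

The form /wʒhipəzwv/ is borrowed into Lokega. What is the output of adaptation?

Syllabifying with onset maximization leaves /w/, /w/, /v/ stranded (at most one coda consonant is licensed; onsets may contain at most 2 consonants).
Epenthesis after each stranded consonant: /w/ → /wi/, /w/ → /wə/, /v/ → /və/.

wiʒhipəzwəvə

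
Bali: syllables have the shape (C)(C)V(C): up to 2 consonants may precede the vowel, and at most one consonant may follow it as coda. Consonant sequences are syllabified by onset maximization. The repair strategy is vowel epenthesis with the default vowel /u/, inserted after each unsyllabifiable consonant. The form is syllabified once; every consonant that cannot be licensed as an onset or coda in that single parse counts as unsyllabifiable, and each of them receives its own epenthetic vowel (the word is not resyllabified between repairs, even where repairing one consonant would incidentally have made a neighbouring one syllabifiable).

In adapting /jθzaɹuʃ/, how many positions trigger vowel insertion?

1

The unsyllabifiable consonants are /j/; each receives one epenthetic vowel.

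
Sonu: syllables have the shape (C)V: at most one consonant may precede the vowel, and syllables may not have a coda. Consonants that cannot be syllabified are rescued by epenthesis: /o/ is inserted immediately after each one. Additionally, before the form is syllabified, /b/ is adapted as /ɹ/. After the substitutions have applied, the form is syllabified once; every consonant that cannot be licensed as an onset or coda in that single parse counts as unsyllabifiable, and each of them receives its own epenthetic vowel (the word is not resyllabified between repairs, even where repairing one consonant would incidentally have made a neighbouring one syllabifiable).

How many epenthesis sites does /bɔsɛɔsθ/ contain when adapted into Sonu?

After substitution the input is /ɹɔsɛɔsθ/.
The unsyllabifiable consonants are /s/, /θ/; each receives one epenthetic vowel.

2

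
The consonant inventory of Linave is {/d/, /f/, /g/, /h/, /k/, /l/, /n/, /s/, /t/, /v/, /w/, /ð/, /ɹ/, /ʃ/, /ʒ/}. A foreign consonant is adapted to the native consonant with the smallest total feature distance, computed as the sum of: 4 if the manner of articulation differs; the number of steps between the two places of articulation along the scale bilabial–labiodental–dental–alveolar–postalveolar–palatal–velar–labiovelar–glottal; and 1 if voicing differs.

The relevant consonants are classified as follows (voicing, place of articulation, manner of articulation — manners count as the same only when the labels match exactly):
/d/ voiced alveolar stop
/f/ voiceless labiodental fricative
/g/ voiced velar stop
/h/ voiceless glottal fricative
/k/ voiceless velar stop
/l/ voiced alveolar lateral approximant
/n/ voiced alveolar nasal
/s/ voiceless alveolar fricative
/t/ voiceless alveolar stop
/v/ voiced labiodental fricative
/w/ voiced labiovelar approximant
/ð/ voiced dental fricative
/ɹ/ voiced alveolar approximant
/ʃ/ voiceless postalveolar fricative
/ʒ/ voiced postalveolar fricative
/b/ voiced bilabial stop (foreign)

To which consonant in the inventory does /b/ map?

/d/ is closest: same manner (stop), place distance 3 (bilabial→alveolar), same voicing; total 3. Next closest is /t/ at distance 4.

d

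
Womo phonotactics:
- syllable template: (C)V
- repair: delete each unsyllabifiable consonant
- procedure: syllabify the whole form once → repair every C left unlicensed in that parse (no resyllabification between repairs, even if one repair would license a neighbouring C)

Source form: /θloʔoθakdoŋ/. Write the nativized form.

loʔoθado

Syllabifying with onset maximization leaves /θ/, /k/, /ŋ/ stranded (no codas are permitted; onsets are limited to one consonant).
Deleting the stranded consonants removes /θ/, /k/, /ŋ/.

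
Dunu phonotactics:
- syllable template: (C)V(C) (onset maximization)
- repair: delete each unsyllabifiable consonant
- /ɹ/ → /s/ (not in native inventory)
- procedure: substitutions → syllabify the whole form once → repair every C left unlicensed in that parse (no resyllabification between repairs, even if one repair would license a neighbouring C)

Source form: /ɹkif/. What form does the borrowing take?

kif

Substitution: /ɹ/ → /s/, giving /skif/.
The consonants /s/ cannot be parsed into a legal (C)V(C) syllable (at most one coda consonant is licensed; onsets are limited to one consonant).
Each unlicensed consonant is deleted: /s/.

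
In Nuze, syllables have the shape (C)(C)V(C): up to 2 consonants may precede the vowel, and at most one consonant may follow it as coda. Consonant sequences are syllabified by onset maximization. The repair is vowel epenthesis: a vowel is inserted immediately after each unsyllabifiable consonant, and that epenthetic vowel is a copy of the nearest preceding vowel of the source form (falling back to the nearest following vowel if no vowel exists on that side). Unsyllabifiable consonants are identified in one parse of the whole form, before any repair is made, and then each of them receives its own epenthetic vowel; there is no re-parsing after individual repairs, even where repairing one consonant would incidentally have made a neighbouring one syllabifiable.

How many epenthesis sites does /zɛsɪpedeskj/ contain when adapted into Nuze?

The unsyllabifiable consonants are /k/, /j/; each receives one epenthetic vowel.

2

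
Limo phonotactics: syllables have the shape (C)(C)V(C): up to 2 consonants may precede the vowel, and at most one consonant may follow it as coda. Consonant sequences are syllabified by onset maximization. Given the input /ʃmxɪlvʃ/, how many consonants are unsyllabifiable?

Under (C)(C)V(C), the unsyllabifiable consonants are /ʃ/, /v/, /ʃ/ (at most one coda consonant is licensed; onsets may contain at most 2 consonants).

3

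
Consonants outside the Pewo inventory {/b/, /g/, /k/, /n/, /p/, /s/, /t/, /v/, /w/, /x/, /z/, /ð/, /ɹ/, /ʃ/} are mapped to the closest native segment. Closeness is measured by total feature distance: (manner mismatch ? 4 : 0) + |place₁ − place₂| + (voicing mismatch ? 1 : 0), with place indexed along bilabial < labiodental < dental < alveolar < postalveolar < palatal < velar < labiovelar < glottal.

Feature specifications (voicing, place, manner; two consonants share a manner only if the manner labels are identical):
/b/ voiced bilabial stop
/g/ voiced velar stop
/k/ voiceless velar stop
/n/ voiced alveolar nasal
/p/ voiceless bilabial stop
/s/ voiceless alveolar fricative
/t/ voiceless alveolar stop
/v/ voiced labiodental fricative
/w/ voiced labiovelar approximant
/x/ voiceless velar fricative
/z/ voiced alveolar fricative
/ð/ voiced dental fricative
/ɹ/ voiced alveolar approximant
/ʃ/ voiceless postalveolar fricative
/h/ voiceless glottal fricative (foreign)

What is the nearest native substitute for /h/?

x

/x/ is closest: same manner (fricative), place distance 2 (glottal→velar), same voicing; total 2. Next closest is /ʃ/ at distance 4.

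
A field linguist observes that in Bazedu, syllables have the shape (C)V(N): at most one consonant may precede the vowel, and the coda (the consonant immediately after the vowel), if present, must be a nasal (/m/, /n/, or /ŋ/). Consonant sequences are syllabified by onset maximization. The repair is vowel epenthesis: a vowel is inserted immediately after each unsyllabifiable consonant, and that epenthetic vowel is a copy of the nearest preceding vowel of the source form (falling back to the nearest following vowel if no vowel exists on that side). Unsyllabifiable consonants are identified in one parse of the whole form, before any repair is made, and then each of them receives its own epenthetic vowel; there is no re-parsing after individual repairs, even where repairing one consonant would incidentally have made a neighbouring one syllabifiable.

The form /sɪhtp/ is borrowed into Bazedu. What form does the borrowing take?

Syllabifying with onset maximization leaves /h/, /t/, /p/ stranded (only a nasal (/m/, /n/, or /ŋ/) is licensed in coda position; onsets are limited to one consonant).
Epenthesis after each stranded consonant: /h/ → /hɪ/, /t/ → /tɪ/, /p/ → /pɪ/.

sɪhɪtɪpɪ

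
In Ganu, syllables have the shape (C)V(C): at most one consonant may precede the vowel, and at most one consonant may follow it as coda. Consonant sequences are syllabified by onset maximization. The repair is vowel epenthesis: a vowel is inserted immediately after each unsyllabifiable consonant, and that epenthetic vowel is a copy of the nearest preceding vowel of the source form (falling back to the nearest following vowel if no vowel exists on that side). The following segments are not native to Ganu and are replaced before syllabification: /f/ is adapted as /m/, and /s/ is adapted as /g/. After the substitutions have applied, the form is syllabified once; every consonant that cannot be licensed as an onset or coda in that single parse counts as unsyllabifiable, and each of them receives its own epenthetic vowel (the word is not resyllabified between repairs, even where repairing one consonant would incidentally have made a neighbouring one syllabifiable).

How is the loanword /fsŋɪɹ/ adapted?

mɪgɪŋɪɹ

Substitution: /f/ → /m/, /s/ → /g/, giving /mgŋɪɹ/.
The consonants /m/, /g/ cannot be parsed into a legal (C)V(C) syllable (at most one coda consonant is licensed; onsets are limited to one consonant).
Inserting the epenthetic vowel yields /m/ → /mɪ/, /g/ → /gɪ/.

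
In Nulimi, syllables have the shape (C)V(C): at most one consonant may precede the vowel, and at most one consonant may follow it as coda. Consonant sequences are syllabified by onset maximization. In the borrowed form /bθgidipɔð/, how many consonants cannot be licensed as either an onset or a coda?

Under (C)V(C), the unsyllabifiable consonants are /b/, /θ/ (at most one coda consonant is licensed; onsets are limited to one consonant).

2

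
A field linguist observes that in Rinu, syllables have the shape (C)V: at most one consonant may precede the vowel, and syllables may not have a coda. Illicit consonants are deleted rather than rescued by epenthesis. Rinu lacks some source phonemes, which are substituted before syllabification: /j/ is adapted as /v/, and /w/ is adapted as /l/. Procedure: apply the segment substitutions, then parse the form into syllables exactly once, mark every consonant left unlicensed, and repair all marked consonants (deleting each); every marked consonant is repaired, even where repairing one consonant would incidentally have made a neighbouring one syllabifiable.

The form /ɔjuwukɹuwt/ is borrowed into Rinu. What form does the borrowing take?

ɔvuluɹu

Substitution: /j/ → /v/, /w/ → /l/, giving /ɔvulukɹult/.
Under (C)V, the unsyllabifiable consonants are /k/, /l/, /t/ (no codas are permitted; onsets are limited to one consonant).
Each unlicensed consonant is deleted: /k/, /l/, /t/.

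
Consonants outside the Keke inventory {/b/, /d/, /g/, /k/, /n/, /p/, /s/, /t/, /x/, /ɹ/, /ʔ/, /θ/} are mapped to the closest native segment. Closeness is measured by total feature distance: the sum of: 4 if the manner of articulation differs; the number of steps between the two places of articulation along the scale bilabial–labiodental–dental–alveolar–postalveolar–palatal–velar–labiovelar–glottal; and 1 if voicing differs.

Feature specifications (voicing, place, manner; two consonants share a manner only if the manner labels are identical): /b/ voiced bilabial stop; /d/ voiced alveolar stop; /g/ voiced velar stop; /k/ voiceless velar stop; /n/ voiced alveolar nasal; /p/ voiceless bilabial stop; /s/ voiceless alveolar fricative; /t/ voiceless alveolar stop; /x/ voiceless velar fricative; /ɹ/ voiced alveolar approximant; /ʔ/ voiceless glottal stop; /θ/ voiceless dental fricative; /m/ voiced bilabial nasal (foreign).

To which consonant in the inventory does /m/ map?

n

/n/ is closest: same manner (nasal), place distance 3 (bilabial→alveolar), same voicing; total 3. Next closest is /b/ at distance 4.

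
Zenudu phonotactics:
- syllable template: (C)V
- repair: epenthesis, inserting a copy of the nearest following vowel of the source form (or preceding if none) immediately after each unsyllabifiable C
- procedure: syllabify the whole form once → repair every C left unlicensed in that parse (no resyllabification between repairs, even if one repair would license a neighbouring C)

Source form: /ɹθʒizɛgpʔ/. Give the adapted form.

ɹiθiʒizɛgɛpɛʔɛ

The consonants /ɹ/, /θ/, /g/, /p/, /ʔ/ cannot be parsed into a legal (C)V syllable (no codas are permitted; onsets are limited to one consonant).
Inserting the epenthetic vowel yields /ɹ/ → /ɹi/, /θ/ → /θi/, /g/ → /gɛ/, /p/ → /pɛ/, /ʔ/ → /ʔɛ/.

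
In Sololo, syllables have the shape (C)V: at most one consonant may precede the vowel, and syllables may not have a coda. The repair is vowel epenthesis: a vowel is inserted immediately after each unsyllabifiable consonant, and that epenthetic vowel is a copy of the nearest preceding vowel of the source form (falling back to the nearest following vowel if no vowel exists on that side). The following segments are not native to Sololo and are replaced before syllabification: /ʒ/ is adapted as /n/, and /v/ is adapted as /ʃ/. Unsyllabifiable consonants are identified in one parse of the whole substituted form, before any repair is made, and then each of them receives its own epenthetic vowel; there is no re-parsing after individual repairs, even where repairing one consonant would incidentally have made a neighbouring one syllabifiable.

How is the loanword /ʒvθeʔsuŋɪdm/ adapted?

neʃeθeʔesuŋɪdɪmɪ

Substitution: /ʒ/ → /n/, /v/ → /ʃ/, giving /nʃθeʔsuŋɪdm/.
Under (C)V, the unsyllabifiable consonants are /n/, /ʃ/, /ʔ/, /d/, /m/ (no codas are permitted; onsets are limited to one consonant).
Epenthesis after each stranded consonant: /n/ → /ne/, /ʃ/ → /ʃe/, /ʔ/ → /ʔe/, /d/ → /dɪ/, /m/ → /mɪ/.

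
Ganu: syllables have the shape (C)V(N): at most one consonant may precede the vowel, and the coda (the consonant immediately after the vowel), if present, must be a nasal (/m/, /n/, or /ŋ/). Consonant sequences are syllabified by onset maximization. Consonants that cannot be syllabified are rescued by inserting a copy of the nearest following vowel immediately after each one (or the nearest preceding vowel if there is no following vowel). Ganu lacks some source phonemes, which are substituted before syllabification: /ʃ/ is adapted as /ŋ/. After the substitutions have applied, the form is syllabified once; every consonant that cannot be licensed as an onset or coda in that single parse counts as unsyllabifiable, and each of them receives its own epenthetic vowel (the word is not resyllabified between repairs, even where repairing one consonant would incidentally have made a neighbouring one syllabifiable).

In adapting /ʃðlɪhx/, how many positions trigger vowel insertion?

4

After substitution the input is /ŋðlɪhx/.
The unsyllabifiable consonants are /ŋ/, /ð/, /h/, /x/; each receives one epenthetic vowel.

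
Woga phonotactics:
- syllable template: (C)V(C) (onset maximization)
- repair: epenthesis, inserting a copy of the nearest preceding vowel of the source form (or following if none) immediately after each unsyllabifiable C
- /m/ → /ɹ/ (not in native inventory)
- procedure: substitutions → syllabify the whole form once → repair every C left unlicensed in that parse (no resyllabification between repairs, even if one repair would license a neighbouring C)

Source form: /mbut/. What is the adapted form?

ɹubut

Substitution: /m/ → /ɹ/, giving /ɹbut/.
The consonants /ɹ/ cannot be parsed into a legal (C)V(C) syllable (at most one coda consonant is licensed; onsets are limited to one consonant).
Each unlicensed consonant becomes the onset of a new syllable: /ɹ/ → /ɹu/.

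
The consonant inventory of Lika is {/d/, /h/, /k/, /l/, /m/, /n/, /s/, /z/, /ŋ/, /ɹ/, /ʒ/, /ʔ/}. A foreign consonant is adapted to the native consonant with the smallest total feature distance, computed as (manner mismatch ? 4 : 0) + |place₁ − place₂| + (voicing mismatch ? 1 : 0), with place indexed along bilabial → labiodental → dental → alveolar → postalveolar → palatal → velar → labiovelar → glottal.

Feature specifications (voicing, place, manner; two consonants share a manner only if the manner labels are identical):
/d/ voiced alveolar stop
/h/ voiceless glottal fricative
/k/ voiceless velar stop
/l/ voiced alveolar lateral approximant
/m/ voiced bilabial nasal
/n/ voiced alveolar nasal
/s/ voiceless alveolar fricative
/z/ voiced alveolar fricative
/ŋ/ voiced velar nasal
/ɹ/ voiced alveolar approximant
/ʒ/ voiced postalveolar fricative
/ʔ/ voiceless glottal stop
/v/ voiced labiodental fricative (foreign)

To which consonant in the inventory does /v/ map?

z

/z/ is closest: same manner (fricative), place distance 2 (labiodental→alveolar), same voicing; total 2. Next closest is /s/ at distance 3.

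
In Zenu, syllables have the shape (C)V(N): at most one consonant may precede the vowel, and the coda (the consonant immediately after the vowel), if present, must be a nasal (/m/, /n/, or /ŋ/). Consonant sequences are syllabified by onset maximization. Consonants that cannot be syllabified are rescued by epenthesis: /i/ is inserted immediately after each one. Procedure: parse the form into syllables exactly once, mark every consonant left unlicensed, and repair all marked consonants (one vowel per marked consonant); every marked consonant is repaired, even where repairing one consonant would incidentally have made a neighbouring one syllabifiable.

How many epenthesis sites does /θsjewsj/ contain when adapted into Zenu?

5

The unsyllabifiable consonants are /θ/, /s/, /w/, /s/, /j/; each receives one epenthetic vowel.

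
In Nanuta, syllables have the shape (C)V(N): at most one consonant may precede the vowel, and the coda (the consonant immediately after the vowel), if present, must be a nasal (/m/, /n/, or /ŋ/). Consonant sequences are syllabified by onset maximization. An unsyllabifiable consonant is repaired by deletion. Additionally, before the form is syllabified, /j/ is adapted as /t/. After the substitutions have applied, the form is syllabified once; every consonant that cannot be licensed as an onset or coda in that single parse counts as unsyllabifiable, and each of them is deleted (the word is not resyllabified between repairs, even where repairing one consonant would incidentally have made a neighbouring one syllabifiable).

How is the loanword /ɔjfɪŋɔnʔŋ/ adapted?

Substitution: /j/ → /t/, giving /ɔtfɪŋɔnʔŋ/.
The consonants /t/, /ʔ/, /ŋ/ cannot be parsed into a legal (C)V(N) syllable (only a nasal (/m/, /n/, or /ŋ/) is licensed in coda position; onsets are limited to one consonant).
Each unlicensed consonant is deleted: /t/, /ʔ/, /ŋ/.

ɔfɪŋɔn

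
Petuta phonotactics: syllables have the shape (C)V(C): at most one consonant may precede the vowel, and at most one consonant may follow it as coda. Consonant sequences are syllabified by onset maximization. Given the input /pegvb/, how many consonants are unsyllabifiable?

Syllabifying with onset maximization leaves /v/, /b/ stranded (at most one coda consonant is licensed; onsets are limited to one consonant).

2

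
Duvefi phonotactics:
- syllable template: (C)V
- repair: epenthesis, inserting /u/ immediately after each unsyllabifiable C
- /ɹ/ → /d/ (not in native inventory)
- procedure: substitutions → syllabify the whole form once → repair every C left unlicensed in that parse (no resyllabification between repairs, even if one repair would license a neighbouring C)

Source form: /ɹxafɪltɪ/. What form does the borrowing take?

Substitution: /ɹ/ → /d/, giving /dxafɪltɪ/.
Under (C)V, the unsyllabifiable consonants are /d/, /l/ (no codas are permitted; onsets are limited to one consonant).
Inserting the epenthetic vowel yields /d/ → /du/, /l/ → /lu/.

duxafɪlutɪ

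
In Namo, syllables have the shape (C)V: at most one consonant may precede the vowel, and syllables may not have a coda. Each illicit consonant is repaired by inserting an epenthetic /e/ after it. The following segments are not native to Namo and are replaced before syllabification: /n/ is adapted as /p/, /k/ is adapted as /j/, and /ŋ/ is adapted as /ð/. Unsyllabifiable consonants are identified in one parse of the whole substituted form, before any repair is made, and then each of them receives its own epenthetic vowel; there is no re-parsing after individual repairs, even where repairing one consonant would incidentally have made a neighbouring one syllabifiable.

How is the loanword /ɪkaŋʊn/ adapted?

Substitution: /k/ → /j/, /ŋ/ → /ð/, /n/ → /p/, giving /ɪjaðʊp/.
Under (C)V, the unsyllabifiable consonants are /p/ (no codas are permitted; onsets are limited to one consonant).
Inserting the epenthetic vowel yields /p/ → /pe/.

ɪjaðʊpe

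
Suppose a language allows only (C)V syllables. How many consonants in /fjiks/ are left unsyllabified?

3

The consonants /f/, /k/, /s/ cannot be parsed into a legal (C)V syllable (no codas are permitted; onsets are limited to one consonant).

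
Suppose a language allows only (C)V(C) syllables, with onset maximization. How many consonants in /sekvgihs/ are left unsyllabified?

Syllabifying with onset maximization leaves /v/, /s/ stranded (at most one coda consonant is licensed; onsets are limited to one consonant).

2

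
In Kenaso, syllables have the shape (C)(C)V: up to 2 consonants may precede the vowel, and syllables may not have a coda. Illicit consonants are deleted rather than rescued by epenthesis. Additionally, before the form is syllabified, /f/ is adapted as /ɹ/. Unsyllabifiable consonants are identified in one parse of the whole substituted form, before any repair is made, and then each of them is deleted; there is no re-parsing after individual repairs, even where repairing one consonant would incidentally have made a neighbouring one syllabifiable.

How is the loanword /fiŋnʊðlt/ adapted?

ɹiŋnʊ

Substitution: /f/ → /ɹ/, giving /ɹiŋnʊðlt/.
Syllabifying with onset maximization leaves /ð/, /l/, /t/ stranded (no codas are permitted; onsets may contain at most 2 consonants).
Deleting the stranded consonants removes /ð/, /l/, /t/.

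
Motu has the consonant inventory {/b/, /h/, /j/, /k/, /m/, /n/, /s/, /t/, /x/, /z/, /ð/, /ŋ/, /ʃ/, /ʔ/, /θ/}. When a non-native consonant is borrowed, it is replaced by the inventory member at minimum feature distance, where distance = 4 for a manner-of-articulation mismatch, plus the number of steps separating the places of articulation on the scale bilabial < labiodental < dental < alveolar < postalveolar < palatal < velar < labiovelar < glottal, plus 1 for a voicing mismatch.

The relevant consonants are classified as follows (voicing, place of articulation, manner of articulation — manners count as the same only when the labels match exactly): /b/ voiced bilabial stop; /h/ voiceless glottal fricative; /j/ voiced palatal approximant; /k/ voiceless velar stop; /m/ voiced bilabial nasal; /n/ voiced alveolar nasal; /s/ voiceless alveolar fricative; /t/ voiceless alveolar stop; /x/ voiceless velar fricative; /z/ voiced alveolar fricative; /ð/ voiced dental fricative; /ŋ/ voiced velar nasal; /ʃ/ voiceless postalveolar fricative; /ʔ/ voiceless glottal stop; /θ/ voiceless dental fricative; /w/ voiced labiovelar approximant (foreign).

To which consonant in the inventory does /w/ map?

/j/ is closest: same manner (approximant), place distance 2 (labiovelar→palatal), same voicing; total 2. Next closest is /ŋ/ at distance 5.

j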